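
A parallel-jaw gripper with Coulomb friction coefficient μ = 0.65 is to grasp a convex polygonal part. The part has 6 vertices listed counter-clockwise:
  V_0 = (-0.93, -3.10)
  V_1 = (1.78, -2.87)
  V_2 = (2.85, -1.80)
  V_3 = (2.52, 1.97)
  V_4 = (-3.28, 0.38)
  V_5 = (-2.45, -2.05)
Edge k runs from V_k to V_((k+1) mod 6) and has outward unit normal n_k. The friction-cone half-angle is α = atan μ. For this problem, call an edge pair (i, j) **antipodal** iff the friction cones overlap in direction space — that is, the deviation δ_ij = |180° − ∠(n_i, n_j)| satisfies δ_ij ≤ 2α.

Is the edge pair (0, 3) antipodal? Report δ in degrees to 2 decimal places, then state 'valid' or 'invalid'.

δ = 10.48°, valid

α = atan 0.65 = 33.02°;  2α = 66.05°
edge 0: e_0 = (+2.71, +0.23);  n_0 = (+0.0846, -0.9964)
edge 3: e_3 = (-5.80, -1.59);  n_3 = (-0.2644, +0.9644)
∠(n_0, n_3) = 169.52°
δ = |180° − 169.52°| = 10.48°
10.48° ≤ 2α = 66.05°  →  valid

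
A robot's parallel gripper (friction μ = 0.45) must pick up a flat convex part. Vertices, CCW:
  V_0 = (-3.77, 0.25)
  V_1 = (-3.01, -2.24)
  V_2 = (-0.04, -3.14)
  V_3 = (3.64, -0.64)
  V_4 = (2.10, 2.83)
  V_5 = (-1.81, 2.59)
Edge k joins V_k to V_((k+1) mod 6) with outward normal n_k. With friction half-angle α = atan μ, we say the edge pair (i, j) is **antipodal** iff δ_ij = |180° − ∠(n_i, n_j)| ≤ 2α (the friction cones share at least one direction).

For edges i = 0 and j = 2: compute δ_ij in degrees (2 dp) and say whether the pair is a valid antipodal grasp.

α = atan 0.45 = 24.23°;  2α = 48.46°
edge 0: e_0 = (+0.76, -2.49);  n_0 = (-0.9564, -0.2919)
edge 2: e_2 = (+3.68, +2.50);  n_2 = (+0.5619, -0.8272)
∠(n_0, n_2) = 107.22°
δ = |180° − 107.22°| = 72.78°
72.78° > 2α = 48.46°  →  invalid

δ = 72.78°, invalid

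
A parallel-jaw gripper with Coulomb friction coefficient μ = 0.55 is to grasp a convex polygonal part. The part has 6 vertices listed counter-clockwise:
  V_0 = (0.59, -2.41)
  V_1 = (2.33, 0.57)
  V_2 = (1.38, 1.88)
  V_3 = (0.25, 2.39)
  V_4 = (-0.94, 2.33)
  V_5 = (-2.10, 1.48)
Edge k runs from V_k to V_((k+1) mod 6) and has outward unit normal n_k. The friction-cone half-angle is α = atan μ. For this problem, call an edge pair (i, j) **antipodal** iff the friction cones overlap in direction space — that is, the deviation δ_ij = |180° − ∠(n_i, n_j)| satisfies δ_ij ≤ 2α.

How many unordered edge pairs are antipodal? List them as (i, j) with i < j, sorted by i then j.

count = 4; pairs: (0,3), (0,4), (1,5), (2,5)

α = atan 0.55 = 28.81°;  2α = 57.62°
n_0 = (+0.8636, -0.5042)
n_1 = (+0.8095, +0.5871)
n_2 = (+0.4114, +0.9115)
n_3 = (-0.0504, +0.9987)
n_4 = (-0.5911, +0.8066)
n_5 = (-0.8225, -0.5688)
  (0,1): δ = 113.77°  ·
  (0,2): δ = 84.01°  ·
  (0,3): δ = 56.83°  ✓
  (0,4): δ = 23.49°  ✓
  (0,5): δ = 64.94°  ·
  (1,2): δ = 150.24°  ·
  (1,3): δ = 123.06°  ·
  (1,4): δ = 89.72°  ·
  (1,5): δ = 1.28°  ✓
  (2,3): δ = 152.82°  ·
  (2,4): δ = 119.48°  ·
  (2,5): δ = 31.04°  ✓
  (3,4): δ = 146.65°  ·
  (3,5): δ = 58.22°  ·
  (4,5): δ = 91.57°  ·
antipodal pairs: 4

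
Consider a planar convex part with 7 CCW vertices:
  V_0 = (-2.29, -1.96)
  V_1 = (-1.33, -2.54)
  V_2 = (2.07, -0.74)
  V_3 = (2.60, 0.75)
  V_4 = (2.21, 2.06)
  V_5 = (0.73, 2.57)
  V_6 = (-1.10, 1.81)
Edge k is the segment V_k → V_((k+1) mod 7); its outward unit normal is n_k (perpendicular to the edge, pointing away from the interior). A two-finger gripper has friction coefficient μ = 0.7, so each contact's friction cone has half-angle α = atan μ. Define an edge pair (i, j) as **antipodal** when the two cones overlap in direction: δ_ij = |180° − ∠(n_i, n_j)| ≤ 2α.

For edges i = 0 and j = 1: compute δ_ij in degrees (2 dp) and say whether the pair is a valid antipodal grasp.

α = atan 0.7 = 34.99°;  2α = 69.98°
edge 0: e_0 = (+0.96, -0.58);  n_0 = (-0.5171, -0.8559)
edge 1: e_1 = (+3.40, +1.80);  n_1 = (+0.4679, -0.8838)
∠(n_0, n_1) = 59.04°
δ = |180° − 59.04°| = 120.96°
120.96° > 2α = 69.98°  →  invalid

δ = 120.96°, invalid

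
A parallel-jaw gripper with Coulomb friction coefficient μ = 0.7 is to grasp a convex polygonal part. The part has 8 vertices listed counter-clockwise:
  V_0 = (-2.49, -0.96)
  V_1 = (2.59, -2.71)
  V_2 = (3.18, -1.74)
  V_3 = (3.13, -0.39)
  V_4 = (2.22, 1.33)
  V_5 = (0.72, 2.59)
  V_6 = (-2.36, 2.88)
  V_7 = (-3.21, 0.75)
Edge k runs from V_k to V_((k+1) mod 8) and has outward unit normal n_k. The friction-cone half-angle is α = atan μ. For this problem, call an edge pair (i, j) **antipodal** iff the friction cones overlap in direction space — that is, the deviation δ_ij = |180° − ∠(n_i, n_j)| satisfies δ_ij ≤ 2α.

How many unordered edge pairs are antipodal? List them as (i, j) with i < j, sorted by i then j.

count = 13; pairs: (0,2), (0,3), (0,4), (0,5), (1,5), (1,6), (1,7), (2,6), (2,7), (3,6), (3,7), (4,7), (5,7)

α = atan 0.7 = 34.99°;  2α = 69.98°
n_0 = (-0.3257, -0.9455)
n_1 = (+0.8544, -0.5197)
n_2 = (+0.9993, +0.0370)
n_3 = (+0.8839, +0.4677)
n_4 = (+0.6432, +0.7657)
n_5 = (+0.0937, +0.9956)
n_6 = (-0.9288, +0.3706)
n_7 = (-0.9216, -0.3881)
  (0,1): δ = 102.30°  ·
  (0,2): δ = 68.87°  ✓
  (0,3): δ = 43.11°  ✓
  (0,4): δ = 21.02°  ✓
  (0,5): δ = 13.63°  ✓
  (0,6): δ = 87.25°  ·
  (0,7): δ = 131.84°  ·
  (1,2): δ = 146.57°  ·
  (1,3): δ = 120.81°  ·
  (1,4): δ = 98.72°  ·
  (1,5): δ = 64.07°  ✓
  (1,6): δ = 9.55°  ✓
  (1,7): δ = 54.14°  ✓
  (2,3): δ = 154.24°  ·
  (2,4): δ = 132.15°  ·
  (2,5): δ = 97.50°  ·
  (2,6): δ = 23.88°  ✓
  (2,7): δ = 20.71°  ✓
  (3,4): δ = 157.91°  ·
  (3,5): δ = 123.26°  ·
  (3,6): δ = 49.64°  ✓
  (3,7): δ = 5.05°  ✓
  (4,5): δ = 145.35°  ·
  (4,6): δ = 71.72°  ·
  (4,7): δ = 27.14°  ✓
  (5,6): δ = 106.38°  ·
  (5,7): δ = 61.79°  ✓
  (6,7): δ = 135.41°  ·
antipodal pairs: 13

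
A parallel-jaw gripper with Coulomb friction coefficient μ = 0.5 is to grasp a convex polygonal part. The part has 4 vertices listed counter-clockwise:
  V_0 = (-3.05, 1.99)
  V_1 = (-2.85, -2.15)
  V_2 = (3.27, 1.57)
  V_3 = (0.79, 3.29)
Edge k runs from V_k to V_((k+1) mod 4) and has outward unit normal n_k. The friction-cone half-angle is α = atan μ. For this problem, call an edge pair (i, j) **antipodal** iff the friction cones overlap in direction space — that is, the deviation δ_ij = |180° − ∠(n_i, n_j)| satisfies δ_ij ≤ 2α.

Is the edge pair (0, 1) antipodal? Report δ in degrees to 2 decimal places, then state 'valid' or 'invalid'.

α = atan 0.5 = 26.57°;  2α = 53.13°
edge 0: e_0 = (+0.20, -4.14);  n_0 = (-0.9988, -0.0483)
edge 1: e_1 = (+6.12, +3.72);  n_1 = (+0.5194, -0.8545)
∠(n_0, n_1) = 118.53°
δ = |180° − 118.53°| = 61.47°
61.47° > 2α = 53.13°  →  invalid

δ = 61.47°, invalid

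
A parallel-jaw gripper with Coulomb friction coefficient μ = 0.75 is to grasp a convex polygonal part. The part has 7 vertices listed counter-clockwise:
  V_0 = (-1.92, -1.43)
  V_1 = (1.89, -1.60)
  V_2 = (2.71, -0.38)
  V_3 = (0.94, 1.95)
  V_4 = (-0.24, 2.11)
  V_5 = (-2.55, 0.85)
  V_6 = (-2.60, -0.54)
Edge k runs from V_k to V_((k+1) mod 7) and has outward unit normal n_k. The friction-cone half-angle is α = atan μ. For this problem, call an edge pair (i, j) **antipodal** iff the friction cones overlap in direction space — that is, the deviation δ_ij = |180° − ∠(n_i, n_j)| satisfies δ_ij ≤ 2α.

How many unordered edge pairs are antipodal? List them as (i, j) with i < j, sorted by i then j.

α = atan 0.75 = 36.87°;  2α = 73.74°
n_0 = (-0.0446, -0.9990)
n_1 = (+0.8300, -0.5578)
n_2 = (+0.7963, +0.6049)
n_3 = (+0.1344, +0.9909)
n_4 = (-0.4789, +0.8779)
n_5 = (-0.9994, +0.0359)
n_6 = (-0.7946, -0.6071)
  (0,1): δ = 121.35°  ·
  (0,2): δ = 50.22°  ✓
  (0,3): δ = 5.17°  ✓
  (0,4): δ = 31.17°  ✓
  (0,5): δ = 90.49°  ·
  (0,6): δ = 129.94°  ·
  (1,2): δ = 108.87°  ·
  (1,3): δ = 63.82°  ✓
  (1,4): δ = 27.48°  ✓
  (1,5): δ = 31.85°  ✓
  (1,6): δ = 71.29°  ✓
  (2,3): δ = 134.94°  ·
  (2,4): δ = 98.61°  ·
  (2,5): δ = 39.28°  ✓
  (2,6): δ = 0.16°  ✓
  (3,4): δ = 143.67°  ·
  (3,5): δ = 84.34°  ·
  (3,6): δ = 44.90°  ✓
  (4,5): δ = 120.67°  ·
  (4,6): δ = 81.23°  ·
  (5,6): δ = 140.56°  ·
antipodal pairs: 10

count = 10; pairs: (0,2), (0,3), (0,4), (1,3), (1,4), (1,5), (1,6), (2,5), (2,6), (3,6)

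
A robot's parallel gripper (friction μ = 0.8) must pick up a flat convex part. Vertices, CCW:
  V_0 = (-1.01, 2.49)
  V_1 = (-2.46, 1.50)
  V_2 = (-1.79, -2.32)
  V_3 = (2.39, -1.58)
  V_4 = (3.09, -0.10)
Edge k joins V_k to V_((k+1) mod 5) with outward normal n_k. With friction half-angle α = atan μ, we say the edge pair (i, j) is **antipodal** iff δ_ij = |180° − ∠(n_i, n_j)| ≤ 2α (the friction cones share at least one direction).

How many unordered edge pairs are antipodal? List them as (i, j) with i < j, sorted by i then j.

α = atan 0.8 = 38.66°;  2α = 77.32°
n_0 = (-0.5639, +0.8259)
n_1 = (-0.9850, -0.1728)
n_2 = (+0.1743, -0.9847)
n_3 = (+0.9040, -0.4276)
n_4 = (+0.5341, +0.8454)
  (0,1): δ = 114.38°  ·
  (0,2): δ = 24.28°  ✓
  (0,3): δ = 30.36°  ✓
  (0,4): δ = 113.40°  ·
  (1,2): δ = 89.91°  ·
  (1,3): δ = 35.26°  ✓
  (1,4): δ = 47.77°  ✓
  (2,3): δ = 125.35°  ·
  (2,4): δ = 42.32°  ✓
  (3,4): δ = 96.97°  ·
antipodal pairs: 5

count = 5; pairs: (0,2), (0,3), (1,3), (1,4), (2,4)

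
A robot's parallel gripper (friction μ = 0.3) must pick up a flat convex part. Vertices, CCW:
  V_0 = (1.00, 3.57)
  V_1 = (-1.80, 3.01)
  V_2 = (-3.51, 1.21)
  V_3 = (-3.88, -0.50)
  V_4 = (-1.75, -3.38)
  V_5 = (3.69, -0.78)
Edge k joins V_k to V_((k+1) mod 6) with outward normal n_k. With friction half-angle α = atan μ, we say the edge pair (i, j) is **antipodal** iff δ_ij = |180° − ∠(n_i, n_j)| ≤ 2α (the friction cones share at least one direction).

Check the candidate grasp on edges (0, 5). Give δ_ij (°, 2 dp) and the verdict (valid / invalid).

δ = 110.42°, invalid

α = atan 0.3 = 16.70°;  2α = 33.40°
edge 0: e_0 = (-2.80, -0.56);  n_0 = (-0.1961, +0.9806)
edge 5: e_5 = (-2.69, +4.35);  n_5 = (+0.8505, +0.5260)
∠(n_0, n_5) = 69.58°
δ = |180° − 69.58°| = 110.42°
110.42° > 2α = 33.40°  →  invalid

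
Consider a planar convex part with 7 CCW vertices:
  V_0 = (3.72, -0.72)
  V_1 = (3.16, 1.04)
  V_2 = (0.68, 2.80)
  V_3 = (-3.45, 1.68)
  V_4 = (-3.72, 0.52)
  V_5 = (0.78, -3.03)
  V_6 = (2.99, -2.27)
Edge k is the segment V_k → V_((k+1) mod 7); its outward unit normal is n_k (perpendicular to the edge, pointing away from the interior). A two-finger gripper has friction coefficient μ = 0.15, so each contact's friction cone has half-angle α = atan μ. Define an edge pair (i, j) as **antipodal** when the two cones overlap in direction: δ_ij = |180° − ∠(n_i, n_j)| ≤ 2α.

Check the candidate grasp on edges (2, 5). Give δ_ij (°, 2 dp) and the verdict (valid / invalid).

α = atan 0.15 = 8.53°;  2α = 17.06°
edge 2: e_2 = (-4.13, -1.12);  n_2 = (-0.2617, +0.9651)
edge 5: e_5 = (+2.21, +0.76);  n_5 = (+0.3252, -0.9456)
∠(n_2, n_5) = 176.20°
δ = |180° − 176.20°| = 3.80°
3.80° ≤ 2α = 17.06°  →  valid

δ = 3.80°, valid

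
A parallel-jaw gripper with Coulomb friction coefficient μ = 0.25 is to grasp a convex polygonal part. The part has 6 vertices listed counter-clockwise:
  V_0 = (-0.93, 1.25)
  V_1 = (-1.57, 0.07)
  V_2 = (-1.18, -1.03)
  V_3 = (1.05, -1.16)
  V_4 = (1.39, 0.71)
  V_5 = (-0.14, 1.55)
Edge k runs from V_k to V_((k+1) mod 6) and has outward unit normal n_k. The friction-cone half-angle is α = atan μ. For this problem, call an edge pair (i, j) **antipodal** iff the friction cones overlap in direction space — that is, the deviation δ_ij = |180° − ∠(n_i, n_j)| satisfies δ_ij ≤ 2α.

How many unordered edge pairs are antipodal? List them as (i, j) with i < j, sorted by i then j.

count = 3; pairs: (0,3), (2,4), (2,5)

α = atan 0.25 = 14.04°;  2α = 28.07°
n_0 = (-0.8790, +0.4768)
n_1 = (-0.9425, -0.3342)
n_2 = (-0.0582, -0.9983)
n_3 = (+0.9839, -0.1789)
n_4 = (+0.4813, +0.8766)
n_5 = (-0.3550, +0.9349)
  (0,1): δ = 132.00°  ·
  (0,2): δ = 64.86°  ·
  (0,3): δ = 18.17°  ✓
  (0,4): δ = 89.71°  ·
  (0,5): δ = 139.27°  ·
  (1,2): δ = 112.86°  ·
  (1,3): δ = 29.83°  ·
  (1,4): δ = 41.71°  ·
  (1,5): δ = 91.27°  ·
  (2,3): δ = 96.97°  ·
  (2,4): δ = 25.43°  ✓
  (2,5): δ = 24.13°  ✓
  (3,4): δ = 108.46°  ·
  (3,5): δ = 58.90°  ·
  (4,5): δ = 130.44°  ·
antipodal pairs: 3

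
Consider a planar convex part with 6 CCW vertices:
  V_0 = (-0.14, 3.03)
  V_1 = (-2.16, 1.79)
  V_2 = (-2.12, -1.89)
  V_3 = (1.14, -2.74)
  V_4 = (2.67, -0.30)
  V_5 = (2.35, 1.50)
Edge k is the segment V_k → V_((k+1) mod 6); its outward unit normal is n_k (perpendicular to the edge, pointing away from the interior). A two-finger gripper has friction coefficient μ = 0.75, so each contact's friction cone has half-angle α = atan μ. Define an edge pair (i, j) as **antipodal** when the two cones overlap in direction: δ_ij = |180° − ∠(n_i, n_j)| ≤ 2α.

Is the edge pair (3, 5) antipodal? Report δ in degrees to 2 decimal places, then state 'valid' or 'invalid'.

α = atan 0.75 = 36.87°;  2α = 73.74°
edge 3: e_3 = (+1.53, +2.44);  n_3 = (+0.8472, -0.5312)
edge 5: e_5 = (-2.49, +1.53);  n_5 = (+0.5235, +0.8520)
∠(n_3, n_5) = 90.52°
δ = |180° − 90.52°| = 89.48°
89.48° > 2α = 73.74°  →  invalid

δ = 89.48°, invalid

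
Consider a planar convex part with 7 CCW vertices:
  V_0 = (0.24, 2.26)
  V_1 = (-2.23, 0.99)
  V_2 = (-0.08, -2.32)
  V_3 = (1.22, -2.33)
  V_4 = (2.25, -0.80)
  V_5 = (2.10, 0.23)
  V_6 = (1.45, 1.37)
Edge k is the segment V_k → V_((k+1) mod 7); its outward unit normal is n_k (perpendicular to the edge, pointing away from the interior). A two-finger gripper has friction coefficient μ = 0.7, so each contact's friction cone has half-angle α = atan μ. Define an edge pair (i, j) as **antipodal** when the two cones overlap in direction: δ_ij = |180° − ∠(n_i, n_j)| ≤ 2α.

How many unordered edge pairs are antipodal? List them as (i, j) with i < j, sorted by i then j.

count = 8; pairs: (0,2), (0,3), (1,3), (1,4), (1,5), (1,6), (2,5), (2,6)

α = atan 0.7 = 34.99°;  2α = 69.98°
n_0 = (-0.4573, +0.8893)
n_1 = (-0.8386, -0.5447)
n_2 = (-0.0077, -1.0000)
n_3 = (+0.8295, -0.5584)
n_4 = (+0.9896, +0.1441)
n_5 = (+0.8687, +0.4953)
n_6 = (+0.5925, +0.8056)
  (0,1): δ = 84.21°  ·
  (0,2): δ = 27.65°  ✓
  (0,3): δ = 28.84°  ✓
  (0,4): δ = 71.07°  ·
  (0,5): δ = 92.48°  ·
  (0,6): δ = 116.45°  ·
  (1,2): δ = 123.45°  ·
  (1,3): δ = 66.95°  ✓
  (1,4): δ = 24.72°  ✓
  (1,5): δ = 3.31°  ✓
  (1,6): δ = 20.66°  ✓
  (2,3): δ = 123.51°  ·
  (2,4): δ = 81.27°  ·
  (2,5): δ = 59.87°  ✓
  (2,6): δ = 35.90°  ✓
  (3,4): δ = 137.77°  ·
  (3,5): δ = 116.36°  ·
  (3,6): δ = 92.39°  ·
  (4,5): δ = 158.60°  ·
  (4,6): δ = 134.62°  ·
  (5,6): δ = 156.03°  ·
antipodal pairs: 8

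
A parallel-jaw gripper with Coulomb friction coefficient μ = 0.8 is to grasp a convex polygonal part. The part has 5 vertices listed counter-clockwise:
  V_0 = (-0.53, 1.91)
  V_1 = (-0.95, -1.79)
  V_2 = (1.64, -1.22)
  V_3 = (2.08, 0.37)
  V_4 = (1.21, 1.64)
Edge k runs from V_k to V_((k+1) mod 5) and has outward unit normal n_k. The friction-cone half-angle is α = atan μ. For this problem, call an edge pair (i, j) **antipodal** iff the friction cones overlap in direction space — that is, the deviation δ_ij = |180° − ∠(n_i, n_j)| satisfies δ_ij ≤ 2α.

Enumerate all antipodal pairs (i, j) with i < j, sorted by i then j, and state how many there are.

α = atan 0.8 = 38.66°;  2α = 77.32°
n_0 = (-0.9936, +0.1128)
n_1 = (+0.2149, -0.9766)
n_2 = (+0.9638, -0.2667)
n_3 = (+0.8250, +0.5651)
n_4 = (+0.1533, +0.9882)
  (0,1): δ = 71.11°  ✓
  (0,2): δ = 8.99°  ✓
  (0,3): δ = 40.89°  ✓
  (0,4): δ = 87.66°  ·
  (1,2): δ = 117.88°  ·
  (1,3): δ = 68.00°  ✓
  (1,4): δ = 21.23°  ✓
  (2,3): δ = 130.12°  ·
  (2,4): δ = 83.35°  ·
  (3,4): δ = 133.23°  ·
antipodal pairs: 5

count = 5; pairs: (0,1), (0,2), (0,3), (1,3), (1,4)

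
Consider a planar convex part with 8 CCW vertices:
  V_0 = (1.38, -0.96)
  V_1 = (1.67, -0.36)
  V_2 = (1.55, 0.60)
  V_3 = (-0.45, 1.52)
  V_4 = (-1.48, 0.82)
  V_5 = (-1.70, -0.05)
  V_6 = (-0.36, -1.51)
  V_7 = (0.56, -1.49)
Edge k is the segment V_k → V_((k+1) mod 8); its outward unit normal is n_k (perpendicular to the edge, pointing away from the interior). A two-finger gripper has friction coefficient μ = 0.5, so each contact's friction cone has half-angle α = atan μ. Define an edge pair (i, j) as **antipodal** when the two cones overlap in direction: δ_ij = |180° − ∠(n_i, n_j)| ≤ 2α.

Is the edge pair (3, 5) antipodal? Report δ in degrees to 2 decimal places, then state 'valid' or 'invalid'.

δ = 81.65°, invalid

α = atan 0.5 = 26.57°;  2α = 53.13°
edge 3: e_3 = (-1.03, -0.70);  n_3 = (-0.5621, +0.8271)
edge 5: e_5 = (+1.34, -1.46);  n_5 = (-0.7367, -0.6762)
∠(n_3, n_5) = 98.35°
δ = |180° − 98.35°| = 81.65°
81.65° > 2α = 53.13°  →  invalid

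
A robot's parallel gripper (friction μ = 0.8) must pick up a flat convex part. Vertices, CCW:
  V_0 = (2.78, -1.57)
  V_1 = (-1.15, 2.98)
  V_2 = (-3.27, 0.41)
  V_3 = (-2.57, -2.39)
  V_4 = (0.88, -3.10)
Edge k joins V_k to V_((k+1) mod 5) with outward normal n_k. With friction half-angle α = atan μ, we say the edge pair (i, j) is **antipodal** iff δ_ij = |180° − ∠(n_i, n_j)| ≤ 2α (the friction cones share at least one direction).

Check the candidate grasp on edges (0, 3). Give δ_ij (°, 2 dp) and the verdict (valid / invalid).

α = atan 0.8 = 38.66°;  2α = 77.32°
edge 0: e_0 = (-3.93, +4.55);  n_0 = (+0.7568, +0.6537)
edge 3: e_3 = (+3.45, -0.71);  n_3 = (-0.2016, -0.9795)
∠(n_0, n_3) = 142.45°
δ = |180° − 142.45°| = 37.55°
37.55° ≤ 2α = 77.32°  →  valid

δ = 37.55°, valid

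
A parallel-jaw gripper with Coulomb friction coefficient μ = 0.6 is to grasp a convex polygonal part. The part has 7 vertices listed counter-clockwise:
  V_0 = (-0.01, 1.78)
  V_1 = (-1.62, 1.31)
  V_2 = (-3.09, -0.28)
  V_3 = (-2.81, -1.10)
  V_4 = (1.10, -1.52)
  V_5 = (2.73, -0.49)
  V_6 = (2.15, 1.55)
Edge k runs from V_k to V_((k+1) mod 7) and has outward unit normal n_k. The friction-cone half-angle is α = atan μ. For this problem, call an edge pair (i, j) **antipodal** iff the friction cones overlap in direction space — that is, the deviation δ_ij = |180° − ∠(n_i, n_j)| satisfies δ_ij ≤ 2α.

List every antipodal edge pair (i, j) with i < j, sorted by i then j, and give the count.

α = atan 0.6 = 30.96°;  2α = 61.93°
n_0 = (-0.2802, +0.9599)
n_1 = (-0.7343, +0.6789)
n_2 = (-0.9463, -0.3231)
n_3 = (-0.1068, -0.9943)
n_4 = (+0.5342, -0.8454)
n_5 = (+0.9619, +0.2735)
n_6 = (+0.1059, +0.9944)
  (0,1): δ = 149.03°  ·
  (0,2): δ = 87.42°  ·
  (0,3): δ = 22.40°  ✓
  (0,4): δ = 16.01°  ✓
  (0,5): δ = 89.60°  ·
  (0,6): δ = 157.65°  ·
  (1,2): δ = 118.39°  ·
  (1,3): δ = 53.38°  ✓
  (1,4): δ = 14.96°  ✓
  (1,5): δ = 58.63°  ✓
  (1,6): δ = 126.68°  ·
  (2,3): δ = 114.98°  ·
  (2,4): δ = 76.56°  ·
  (2,5): δ = 2.98°  ✓
  (2,6): δ = 65.07°  ·
  (3,4): δ = 141.58°  ·
  (3,5): δ = 68.00°  ·
  (3,6): δ = 0.05°  ✓
  (4,5): δ = 106.42°  ·
  (4,6): δ = 38.37°  ✓
  (5,6): δ = 111.95°  ·
antipodal pairs: 8

count = 8; pairs: (0,3), (0,4), (1,3), (1,4), (1,5), (2,5), (3,6), (4,6)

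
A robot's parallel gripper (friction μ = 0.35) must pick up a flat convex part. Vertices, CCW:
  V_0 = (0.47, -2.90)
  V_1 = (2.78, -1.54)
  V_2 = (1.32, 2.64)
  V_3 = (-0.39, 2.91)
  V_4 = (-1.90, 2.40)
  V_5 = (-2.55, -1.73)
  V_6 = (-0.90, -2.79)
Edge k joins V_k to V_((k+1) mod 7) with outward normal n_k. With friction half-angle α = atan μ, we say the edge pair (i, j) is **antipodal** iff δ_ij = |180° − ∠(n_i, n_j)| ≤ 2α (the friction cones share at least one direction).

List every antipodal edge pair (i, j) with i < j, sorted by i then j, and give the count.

count = 6; pairs: (0,3), (1,4), (1,5), (2,5), (2,6), (3,6)

α = atan 0.35 = 19.29°;  2α = 38.58°
n_0 = (+0.5073, -0.8617)
n_1 = (+0.9441, +0.3297)
n_2 = (+0.1560, +0.9878)
n_3 = (-0.3200, +0.9474)
n_4 = (-0.9878, +0.1555)
n_5 = (-0.5405, -0.8413)
n_6 = (-0.0800, -0.9968)
  (0,1): δ = 101.23°  ·
  (0,2): δ = 39.46°  ·
  (0,3): δ = 11.82°  ✓
  (0,4): δ = 50.57°  ·
  (0,5): δ = 116.80°  ·
  (0,6): δ = 144.92°  ·
  (1,2): δ = 118.23°  ·
  (1,3): δ = 90.59°  ·
  (1,4): δ = 28.20°  ✓
  (1,5): δ = 38.03°  ✓
  (1,6): δ = 66.16°  ·
  (2,3): δ = 152.37°  ·
  (2,4): δ = 89.97°  ·
  (2,5): δ = 23.75°  ✓
  (2,6): δ = 4.38°  ✓
  (3,4): δ = 117.61°  ·
  (3,5): δ = 51.38°  ·
  (3,6): δ = 23.25°  ✓
  (4,5): δ = 113.77°  ·
  (4,6): δ = 85.65°  ·
  (5,6): δ = 151.87°  ·
antipodal pairs: 6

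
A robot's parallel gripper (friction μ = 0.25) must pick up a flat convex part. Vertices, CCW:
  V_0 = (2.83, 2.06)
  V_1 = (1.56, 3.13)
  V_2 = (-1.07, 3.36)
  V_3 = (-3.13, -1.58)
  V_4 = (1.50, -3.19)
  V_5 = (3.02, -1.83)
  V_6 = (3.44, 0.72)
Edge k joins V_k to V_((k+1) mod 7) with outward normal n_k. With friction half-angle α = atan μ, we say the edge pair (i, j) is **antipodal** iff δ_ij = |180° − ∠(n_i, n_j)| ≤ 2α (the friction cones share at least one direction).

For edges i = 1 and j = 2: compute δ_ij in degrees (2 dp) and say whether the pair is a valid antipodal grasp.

δ = 107.64°, invalid

α = atan 0.25 = 14.04°;  2α = 28.07°
edge 1: e_1 = (-2.63, +0.23);  n_1 = (+0.0871, +0.9962)
edge 2: e_2 = (-2.06, -4.94);  n_2 = (-0.9230, +0.3849)
∠(n_1, n_2) = 72.36°
δ = |180° − 72.36°| = 107.64°
107.64° > 2α = 28.07°  →  invalid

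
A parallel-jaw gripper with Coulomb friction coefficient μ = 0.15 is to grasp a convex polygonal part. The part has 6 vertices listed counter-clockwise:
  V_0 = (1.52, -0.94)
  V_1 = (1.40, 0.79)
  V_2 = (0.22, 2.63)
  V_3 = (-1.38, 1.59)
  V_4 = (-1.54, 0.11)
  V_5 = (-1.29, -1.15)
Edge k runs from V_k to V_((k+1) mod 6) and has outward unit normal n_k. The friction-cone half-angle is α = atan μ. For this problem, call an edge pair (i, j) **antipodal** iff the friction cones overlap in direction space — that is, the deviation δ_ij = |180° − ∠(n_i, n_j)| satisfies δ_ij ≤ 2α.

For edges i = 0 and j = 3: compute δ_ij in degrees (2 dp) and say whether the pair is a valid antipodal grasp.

δ = 10.14°, valid

α = atan 0.15 = 8.53°;  2α = 17.06°
edge 0: e_0 = (-0.12, +1.73);  n_0 = (+0.9976, +0.0692)
edge 3: e_3 = (-0.16, -1.48);  n_3 = (-0.9942, +0.1075)
∠(n_0, n_3) = 169.86°
δ = |180° − 169.86°| = 10.14°
10.14° ≤ 2α = 17.06°  →  valid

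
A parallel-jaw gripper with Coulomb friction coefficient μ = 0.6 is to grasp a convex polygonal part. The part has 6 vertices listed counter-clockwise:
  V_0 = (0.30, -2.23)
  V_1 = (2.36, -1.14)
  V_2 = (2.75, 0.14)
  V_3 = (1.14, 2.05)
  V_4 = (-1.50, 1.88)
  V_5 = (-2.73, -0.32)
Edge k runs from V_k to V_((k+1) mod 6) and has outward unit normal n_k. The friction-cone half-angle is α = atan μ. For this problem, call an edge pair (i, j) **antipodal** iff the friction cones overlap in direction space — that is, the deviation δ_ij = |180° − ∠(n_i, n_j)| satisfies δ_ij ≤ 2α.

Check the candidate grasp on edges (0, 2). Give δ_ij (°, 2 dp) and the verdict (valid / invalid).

δ = 77.76°, invalid

α = atan 0.6 = 30.96°;  2α = 61.93°
edge 0: e_0 = (+2.06, +1.09);  n_0 = (+0.4677, -0.8839)
edge 2: e_2 = (-1.61, +1.91);  n_2 = (+0.7646, +0.6445)
∠(n_0, n_2) = 102.24°
δ = |180° − 102.24°| = 77.76°
77.76° > 2α = 61.93°  →  invalid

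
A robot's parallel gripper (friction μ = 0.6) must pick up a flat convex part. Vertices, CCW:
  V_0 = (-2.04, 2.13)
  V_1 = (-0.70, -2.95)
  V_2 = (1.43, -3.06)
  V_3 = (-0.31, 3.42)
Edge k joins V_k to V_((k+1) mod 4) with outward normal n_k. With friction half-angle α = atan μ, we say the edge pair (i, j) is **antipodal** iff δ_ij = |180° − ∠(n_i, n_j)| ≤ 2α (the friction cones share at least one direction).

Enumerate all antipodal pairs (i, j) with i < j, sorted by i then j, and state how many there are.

α = atan 0.6 = 30.96°;  2α = 61.93°
n_0 = (-0.9669, -0.2551)
n_1 = (-0.0516, -0.9987)
n_2 = (+0.9658, +0.2593)
n_3 = (-0.5978, +0.8017)
  (0,1): δ = 107.73°  ·
  (0,2): δ = 0.25°  ✓
  (0,3): δ = 111.93°  ·
  (1,2): δ = 72.01°  ·
  (1,3): δ = 39.67°  ✓
  (2,3): δ = 68.32°  ·
antipodal pairs: 2

count = 2; pairs: (0,2), (1,3)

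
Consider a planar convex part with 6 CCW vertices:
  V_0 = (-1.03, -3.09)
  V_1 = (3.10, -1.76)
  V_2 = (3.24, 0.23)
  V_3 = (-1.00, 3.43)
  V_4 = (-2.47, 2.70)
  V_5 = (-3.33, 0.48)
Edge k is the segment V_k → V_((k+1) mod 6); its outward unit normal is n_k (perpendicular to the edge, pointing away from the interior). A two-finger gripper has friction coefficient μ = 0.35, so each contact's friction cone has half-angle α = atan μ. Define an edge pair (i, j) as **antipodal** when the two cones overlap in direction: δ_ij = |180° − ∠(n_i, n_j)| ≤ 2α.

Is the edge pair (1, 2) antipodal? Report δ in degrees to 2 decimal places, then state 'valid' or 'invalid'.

α = atan 0.35 = 19.29°;  2α = 38.58°
edge 1: e_1 = (+0.14, +1.99);  n_1 = (+0.9975, -0.0702)
edge 2: e_2 = (-4.24, +3.20);  n_2 = (+0.6024, +0.7982)
∠(n_1, n_2) = 56.98°
δ = |180° − 56.98°| = 123.02°
123.02° > 2α = 38.58°  →  invalid

δ = 123.02°, invalid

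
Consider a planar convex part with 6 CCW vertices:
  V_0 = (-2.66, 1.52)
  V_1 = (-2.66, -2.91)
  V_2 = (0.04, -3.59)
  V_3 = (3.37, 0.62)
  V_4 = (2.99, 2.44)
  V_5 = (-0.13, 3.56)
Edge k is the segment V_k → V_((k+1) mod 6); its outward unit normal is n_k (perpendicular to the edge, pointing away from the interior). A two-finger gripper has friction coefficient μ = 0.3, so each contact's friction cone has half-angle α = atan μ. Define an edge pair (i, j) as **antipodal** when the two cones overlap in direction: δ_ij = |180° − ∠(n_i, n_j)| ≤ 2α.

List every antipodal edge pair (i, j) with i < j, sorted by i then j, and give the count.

α = atan 0.3 = 16.70°;  2α = 33.40°
n_0 = (-1.0000, -0.0000)
n_1 = (-0.2442, -0.9697)
n_2 = (+0.7843, -0.6204)
n_3 = (+0.9789, +0.2044)
n_4 = (+0.3379, +0.9412)
n_5 = (-0.6277, +0.7785)
  (0,1): δ = 104.14°  ·
  (0,2): δ = 38.34°  ·
  (0,3): δ = 11.79°  ✓
  (0,4): δ = 70.25°  ·
  (0,5): δ = 128.88°  ·
  (1,2): δ = 114.21°  ·
  (1,3): δ = 64.07°  ·
  (1,4): δ = 5.61°  ✓
  (1,5): δ = 53.02°  ·
  (2,3): δ = 129.86°  ·
  (2,4): δ = 71.40°  ·
  (2,5): δ = 12.78°  ✓
  (3,4): δ = 121.54°  ·
  (3,5): δ = 62.91°  ·
  (4,5): δ = 121.37°  ·
antipodal pairs: 3

count = 3; pairs: (0,3), (1,4), (2,5)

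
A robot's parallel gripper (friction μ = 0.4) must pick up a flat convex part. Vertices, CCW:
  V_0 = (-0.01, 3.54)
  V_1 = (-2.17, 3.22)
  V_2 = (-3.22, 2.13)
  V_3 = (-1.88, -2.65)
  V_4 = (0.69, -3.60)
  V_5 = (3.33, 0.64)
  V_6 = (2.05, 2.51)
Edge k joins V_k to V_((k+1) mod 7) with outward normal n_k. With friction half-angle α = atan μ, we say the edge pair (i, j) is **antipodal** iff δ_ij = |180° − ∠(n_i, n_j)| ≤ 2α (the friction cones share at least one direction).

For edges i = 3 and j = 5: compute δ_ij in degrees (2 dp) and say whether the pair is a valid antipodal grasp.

δ = 35.32°, valid

α = atan 0.4 = 21.80°;  2α = 43.60°
edge 3: e_3 = (+2.57, -0.95);  n_3 = (-0.3467, -0.9380)
edge 5: e_5 = (-1.28, +1.87);  n_5 = (+0.8252, +0.5648)
∠(n_3, n_5) = 144.68°
δ = |180° − 144.68°| = 35.32°
35.32° ≤ 2α = 43.60°  →  valid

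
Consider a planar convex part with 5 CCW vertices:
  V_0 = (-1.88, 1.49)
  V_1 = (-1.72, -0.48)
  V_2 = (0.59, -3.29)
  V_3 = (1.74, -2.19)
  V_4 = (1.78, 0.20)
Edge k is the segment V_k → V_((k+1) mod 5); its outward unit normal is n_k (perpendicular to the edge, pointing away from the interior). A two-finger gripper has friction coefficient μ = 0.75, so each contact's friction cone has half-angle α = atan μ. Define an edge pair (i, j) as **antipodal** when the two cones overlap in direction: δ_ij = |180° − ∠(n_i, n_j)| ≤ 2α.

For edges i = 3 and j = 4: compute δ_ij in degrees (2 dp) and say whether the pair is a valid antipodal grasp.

α = atan 0.75 = 36.87°;  2α = 73.74°
edge 3: e_3 = (+0.04, +2.39);  n_3 = (+0.9999, -0.0167)
edge 4: e_4 = (-3.66, +1.29);  n_4 = (+0.3324, +0.9431)
∠(n_3, n_4) = 71.54°
δ = |180° − 71.54°| = 108.46°
108.46° > 2α = 73.74°  →  invalid

δ = 108.46°, invalid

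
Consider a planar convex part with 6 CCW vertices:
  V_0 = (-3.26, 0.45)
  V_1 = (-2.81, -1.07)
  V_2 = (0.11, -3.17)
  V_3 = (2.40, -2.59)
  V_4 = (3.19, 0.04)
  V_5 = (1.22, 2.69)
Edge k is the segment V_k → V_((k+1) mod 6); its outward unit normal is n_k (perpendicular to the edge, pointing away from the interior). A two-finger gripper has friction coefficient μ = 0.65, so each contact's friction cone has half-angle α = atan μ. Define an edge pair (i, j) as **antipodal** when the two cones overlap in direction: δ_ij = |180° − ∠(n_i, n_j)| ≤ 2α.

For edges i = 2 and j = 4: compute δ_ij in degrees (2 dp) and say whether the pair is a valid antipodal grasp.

α = atan 0.65 = 33.02°;  2α = 66.05°
edge 2: e_2 = (+2.29, +0.58);  n_2 = (+0.2455, -0.9694)
edge 4: e_4 = (-1.97, +2.65);  n_4 = (+0.8025, +0.5966)
∠(n_2, n_4) = 112.41°
δ = |180° − 112.41°| = 67.59°
67.59° > 2α = 66.05°  →  invalid

δ = 67.59°, invalid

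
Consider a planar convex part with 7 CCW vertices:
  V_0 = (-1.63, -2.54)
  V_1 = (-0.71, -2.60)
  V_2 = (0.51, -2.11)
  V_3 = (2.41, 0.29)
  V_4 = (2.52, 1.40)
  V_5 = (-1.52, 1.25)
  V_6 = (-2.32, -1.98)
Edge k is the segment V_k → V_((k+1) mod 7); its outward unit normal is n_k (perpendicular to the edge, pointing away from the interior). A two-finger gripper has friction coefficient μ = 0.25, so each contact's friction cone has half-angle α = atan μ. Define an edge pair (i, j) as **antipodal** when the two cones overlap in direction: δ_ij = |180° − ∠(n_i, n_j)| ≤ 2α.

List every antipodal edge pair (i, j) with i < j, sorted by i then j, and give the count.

α = atan 0.25 = 14.04°;  2α = 28.07°
n_0 = (-0.0651, -0.9979)
n_1 = (+0.3727, -0.9280)
n_2 = (+0.7840, -0.6207)
n_3 = (+0.9951, -0.0986)
n_4 = (-0.0371, +0.9993)
n_5 = (-0.9707, +0.2404)
n_6 = (-0.6302, -0.7765)
  (0,1): δ = 154.39°  ·
  (0,2): δ = 124.64°  ·
  (0,3): δ = 91.93°  ·
  (0,4): δ = 5.86°  ✓
  (0,5): δ = 79.82°  ·
  (0,6): δ = 144.67°  ·
  (1,2): δ = 150.25°  ·
  (1,3): δ = 117.54°  ·
  (1,4): δ = 19.76°  ✓
  (1,5): δ = 54.21°  ·
  (1,6): δ = 119.06°  ·
  (2,3): δ = 147.29°  ·
  (2,4): δ = 49.51°  ·
  (2,5): δ = 24.46°  ✓
  (2,6): δ = 89.30°  ·
  (3,4): δ = 82.21°  ·
  (3,5): δ = 8.25°  ✓
  (3,6): δ = 56.60°  ·
  (4,5): δ = 106.04°  ·
  (4,6): δ = 41.19°  ·
  (5,6): δ = 115.15°  ·
antipodal pairs: 4

count = 4; pairs: (0,4), (1,4), (2,5), (3,5)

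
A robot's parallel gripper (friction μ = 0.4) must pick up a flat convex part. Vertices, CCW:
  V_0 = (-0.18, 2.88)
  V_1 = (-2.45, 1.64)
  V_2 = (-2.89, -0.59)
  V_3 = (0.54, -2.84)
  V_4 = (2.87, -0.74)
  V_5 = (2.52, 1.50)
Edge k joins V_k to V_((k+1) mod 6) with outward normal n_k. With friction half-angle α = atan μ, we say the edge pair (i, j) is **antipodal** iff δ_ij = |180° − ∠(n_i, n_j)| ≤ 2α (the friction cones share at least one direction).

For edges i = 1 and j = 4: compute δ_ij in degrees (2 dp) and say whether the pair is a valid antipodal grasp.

α = atan 0.4 = 21.80°;  2α = 43.60°
edge 1: e_1 = (-0.44, -2.23);  n_1 = (-0.9811, +0.1936)
edge 4: e_4 = (-0.35, +2.24);  n_4 = (+0.9880, +0.1544)
∠(n_1, n_4) = 159.96°
δ = |180° − 159.96°| = 20.04°
20.04° ≤ 2α = 43.60°  →  valid

δ = 20.04°, valid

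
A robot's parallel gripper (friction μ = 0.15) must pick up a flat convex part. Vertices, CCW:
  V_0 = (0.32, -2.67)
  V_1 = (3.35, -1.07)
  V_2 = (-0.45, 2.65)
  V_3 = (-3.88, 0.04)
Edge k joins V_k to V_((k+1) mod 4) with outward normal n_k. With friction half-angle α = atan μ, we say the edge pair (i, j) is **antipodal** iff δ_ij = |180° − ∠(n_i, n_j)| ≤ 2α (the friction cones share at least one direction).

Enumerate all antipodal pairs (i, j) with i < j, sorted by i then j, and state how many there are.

α = atan 0.15 = 8.53°;  2α = 17.06°
n_0 = (+0.4669, -0.8843)
n_1 = (+0.6995, +0.7146)
n_2 = (-0.6056, +0.7958)
n_3 = (-0.5422, -0.8403)
  (0,1): δ = 72.23°  ·
  (0,2): δ = 9.43°  ✓
  (0,3): δ = 119.33°  ·
  (1,2): δ = 98.34°  ·
  (1,3): δ = 11.56°  ✓
  (2,3): δ = 70.10°  ·
antipodal pairs: 2

count = 2; pairs: (0,2), (1,3)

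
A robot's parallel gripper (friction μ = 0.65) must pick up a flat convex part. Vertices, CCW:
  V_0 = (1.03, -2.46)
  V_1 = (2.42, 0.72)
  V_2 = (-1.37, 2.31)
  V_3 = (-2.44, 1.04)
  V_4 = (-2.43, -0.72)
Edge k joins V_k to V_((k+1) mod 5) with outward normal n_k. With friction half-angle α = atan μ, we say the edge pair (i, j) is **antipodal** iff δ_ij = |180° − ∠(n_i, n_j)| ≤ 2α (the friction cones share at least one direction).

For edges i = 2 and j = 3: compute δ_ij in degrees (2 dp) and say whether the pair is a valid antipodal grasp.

α = atan 0.65 = 33.02°;  2α = 66.05°
edge 2: e_2 = (-1.07, -1.27);  n_2 = (-0.7648, +0.6443)
edge 3: e_3 = (+0.01, -1.76);  n_3 = (-1.0000, -0.0057)
∠(n_2, n_3) = 40.44°
δ = |180° − 40.44°| = 139.56°
139.56° > 2α = 66.05°  →  invalid

δ = 139.56°, invalid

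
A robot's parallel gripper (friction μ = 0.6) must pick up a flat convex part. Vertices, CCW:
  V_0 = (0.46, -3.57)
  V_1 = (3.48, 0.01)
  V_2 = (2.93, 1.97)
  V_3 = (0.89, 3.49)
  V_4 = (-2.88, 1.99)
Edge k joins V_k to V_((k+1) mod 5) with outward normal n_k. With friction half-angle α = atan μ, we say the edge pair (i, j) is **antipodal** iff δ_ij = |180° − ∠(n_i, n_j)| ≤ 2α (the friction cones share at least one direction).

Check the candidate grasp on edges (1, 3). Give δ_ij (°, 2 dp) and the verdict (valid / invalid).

α = atan 0.6 = 30.96°;  2α = 61.93°
edge 1: e_1 = (-0.55, +1.96);  n_1 = (+0.9628, +0.2702)
edge 3: e_3 = (-3.77, -1.50);  n_3 = (-0.3697, +0.9292)
∠(n_1, n_3) = 96.02°
δ = |180° − 96.02°| = 83.98°
83.98° > 2α = 61.93°  →  invalid

δ = 83.98°, invalid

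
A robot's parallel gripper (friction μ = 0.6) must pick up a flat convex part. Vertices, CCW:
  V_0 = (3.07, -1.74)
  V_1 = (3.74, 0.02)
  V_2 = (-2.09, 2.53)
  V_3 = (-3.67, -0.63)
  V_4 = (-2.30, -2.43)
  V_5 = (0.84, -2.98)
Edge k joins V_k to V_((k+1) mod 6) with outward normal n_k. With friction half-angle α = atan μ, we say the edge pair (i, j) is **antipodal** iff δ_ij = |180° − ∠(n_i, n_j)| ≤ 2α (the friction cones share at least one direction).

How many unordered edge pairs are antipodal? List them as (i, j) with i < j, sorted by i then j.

count = 6; pairs: (0,2), (0,3), (1,3), (1,4), (1,5), (2,5)

α = atan 0.6 = 30.96°;  2α = 61.93°
n_0 = (+0.9346, -0.3558)
n_1 = (+0.3954, +0.9185)
n_2 = (-0.8944, +0.4472)
n_3 = (-0.7957, -0.6056)
n_4 = (-0.1725, -0.9850)
n_5 = (+0.4860, -0.8740)
  (0,1): δ = 92.45°  ·
  (0,2): δ = 5.72°  ✓
  (0,3): δ = 58.12°  ✓
  (0,4): δ = 100.91°  ·
  (0,5): δ = 139.92°  ·
  (1,2): δ = 93.27°  ·
  (1,3): δ = 29.43°  ✓
  (1,4): δ = 13.36°  ✓
  (1,5): δ = 52.37°  ✓
  (2,3): δ = 116.16°  ·
  (2,4): δ = 73.37°  ·
  (2,5): δ = 34.36°  ✓
  (3,4): δ = 137.21°  ·
  (3,5): δ = 98.20°  ·
  (4,5): δ = 140.99°  ·
antipodal pairs: 6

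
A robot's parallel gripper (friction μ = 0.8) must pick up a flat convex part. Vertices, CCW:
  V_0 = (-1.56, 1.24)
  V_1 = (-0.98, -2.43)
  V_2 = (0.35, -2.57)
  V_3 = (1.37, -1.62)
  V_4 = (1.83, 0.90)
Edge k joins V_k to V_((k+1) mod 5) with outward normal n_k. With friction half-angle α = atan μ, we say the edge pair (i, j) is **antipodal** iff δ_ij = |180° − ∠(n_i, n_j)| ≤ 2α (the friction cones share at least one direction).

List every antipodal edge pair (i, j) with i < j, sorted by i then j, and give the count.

count = 5; pairs: (0,2), (0,3), (0,4), (1,4), (2,4)

α = atan 0.8 = 38.66°;  2α = 77.32°
n_0 = (-0.9877, -0.1561)
n_1 = (-0.1047, -0.9945)
n_2 = (+0.6816, -0.7318)
n_3 = (+0.9837, -0.1796)
n_4 = (+0.0998, +0.9950)
  (0,1): δ = 104.99°  ·
  (0,2): δ = 56.02°  ✓
  (0,3): δ = 19.33°  ✓
  (0,4): δ = 75.29°  ✓
  (1,2): δ = 131.03°  ·
  (1,3): δ = 94.34°  ·
  (1,4): δ = 0.28°  ✓
  (2,3): δ = 143.31°  ·
  (2,4): δ = 48.69°  ✓
  (3,4): δ = 85.38°  ·
antipodal pairs: 5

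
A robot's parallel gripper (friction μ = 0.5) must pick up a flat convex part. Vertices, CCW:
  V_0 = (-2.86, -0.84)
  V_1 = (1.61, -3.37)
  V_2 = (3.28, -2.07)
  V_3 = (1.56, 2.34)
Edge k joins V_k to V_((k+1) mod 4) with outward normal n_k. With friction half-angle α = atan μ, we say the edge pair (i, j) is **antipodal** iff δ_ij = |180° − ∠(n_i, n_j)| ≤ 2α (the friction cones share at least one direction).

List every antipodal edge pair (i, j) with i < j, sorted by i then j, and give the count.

count = 2; pairs: (0,2), (1,3)

α = atan 0.5 = 26.57°;  2α = 53.13°
n_0 = (-0.4926, -0.8703)
n_1 = (+0.6143, -0.7891)
n_2 = (+0.9316, +0.3634)
n_3 = (-0.5840, +0.8117)
  (0,1): δ = 112.59°  ·
  (0,2): δ = 39.18°  ✓
  (0,3): δ = 65.24°  ·
  (1,2): δ = 106.59°  ·
  (1,3): δ = 2.17°  ✓
  (2,3): δ = 75.57°  ·
antipodal pairs: 2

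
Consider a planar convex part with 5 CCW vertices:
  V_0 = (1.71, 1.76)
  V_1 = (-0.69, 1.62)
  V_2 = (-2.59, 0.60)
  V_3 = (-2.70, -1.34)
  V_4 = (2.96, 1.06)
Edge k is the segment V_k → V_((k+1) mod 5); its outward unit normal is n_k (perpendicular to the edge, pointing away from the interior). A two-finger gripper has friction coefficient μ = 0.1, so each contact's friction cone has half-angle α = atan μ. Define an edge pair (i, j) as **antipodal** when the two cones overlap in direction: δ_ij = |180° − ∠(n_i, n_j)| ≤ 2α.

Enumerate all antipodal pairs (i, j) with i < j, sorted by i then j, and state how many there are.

α = atan 0.1 = 5.71°;  2α = 11.42°
n_0 = (-0.0582, +0.9983)
n_1 = (-0.4730, +0.8811)
n_2 = (-0.9984, +0.0566)
n_3 = (+0.3904, -0.9207)
n_4 = (+0.4886, +0.8725)
  (0,1): δ = 155.11°  ·
  (0,2): δ = 96.58°  ·
  (0,3): δ = 19.64°  ·
  (0,4): δ = 147.41°  ·
  (1,2): δ = 121.47°  ·
  (1,3): δ = 5.25°  ✓
  (1,4): δ = 122.52°  ·
  (2,3): δ = 63.78°  ·
  (2,4): δ = 64.00°  ·
  (3,4): δ = 52.23°  ·
antipodal pairs: 1

count = 1; pairs: (1,3)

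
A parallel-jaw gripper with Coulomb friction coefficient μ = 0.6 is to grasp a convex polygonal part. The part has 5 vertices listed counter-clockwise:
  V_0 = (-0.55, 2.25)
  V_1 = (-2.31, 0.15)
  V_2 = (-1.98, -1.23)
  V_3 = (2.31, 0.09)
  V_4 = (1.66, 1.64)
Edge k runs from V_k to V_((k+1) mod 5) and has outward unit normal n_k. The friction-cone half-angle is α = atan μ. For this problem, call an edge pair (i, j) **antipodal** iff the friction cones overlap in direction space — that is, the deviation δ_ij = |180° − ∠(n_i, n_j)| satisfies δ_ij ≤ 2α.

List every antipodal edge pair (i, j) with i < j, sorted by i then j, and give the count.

α = atan 0.6 = 30.96°;  2α = 61.93°
n_0 = (-0.7664, +0.6423)
n_1 = (-0.9726, -0.2326)
n_2 = (+0.2941, -0.9558)
n_3 = (+0.9222, +0.3867)
n_4 = (+0.2661, +0.9640)
  (0,1): δ = 126.59°  ·
  (0,2): δ = 32.93°  ✓
  (0,3): δ = 62.72°  ·
  (0,4): δ = 114.54°  ·
  (1,2): δ = 86.35°  ·
  (1,3): δ = 9.30°  ✓
  (1,4): δ = 61.12°  ✓
  (2,3): δ = 84.35°  ·
  (2,4): δ = 32.53°  ✓
  (3,4): δ = 128.18°  ·
antipodal pairs: 4

count = 4; pairs: (0,2), (1,3), (1,4), (2,4)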